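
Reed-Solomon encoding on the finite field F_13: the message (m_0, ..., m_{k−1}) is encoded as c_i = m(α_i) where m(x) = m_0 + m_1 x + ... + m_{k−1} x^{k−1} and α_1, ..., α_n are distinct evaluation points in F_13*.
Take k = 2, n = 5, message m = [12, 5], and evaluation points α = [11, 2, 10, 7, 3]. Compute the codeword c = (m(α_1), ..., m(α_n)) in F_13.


c = [2, 9, 10, 8, 1]

Message polynomial: m(x) = 12 + 5·x (mod 13).
For each evaluation point α_i, compute m(α_i) mod 13:
  α_1 = 11: Horner steps 5 → 2, so m(11) = 2.
  α_2 = 2: Horner steps 5 → 9, so m(2) = 9.
  α_3 = 10: Horner steps 5 → 10, so m(10) = 10.
  α_4 = 7: Horner steps 5 → 8, so m(7) = 8.
  α_5 = 3: Horner steps 5 → 1, so m(3) = 1.
Codeword c = [2, 9, 10, 8, 1] ∈ F_13^5.


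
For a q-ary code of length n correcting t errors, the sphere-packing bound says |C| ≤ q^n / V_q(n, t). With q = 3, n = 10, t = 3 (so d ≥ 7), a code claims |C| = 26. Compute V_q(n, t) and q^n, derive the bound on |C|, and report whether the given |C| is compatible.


V_q(n, t) = 1161, q^n = 59049, Hamming bound = 50, |C| = 26 ≤ bound (satisfied).

Step 1: Compute V_q(n, t) = Σ_{j=0}^3 C(n, j) (q−1)^j.
  j = 0: C(10,0)·(2)^0 = 1·1 = 1.
  j = 1: C(10,1)·(2)^1 = 10·2 = 20.
  j = 2: C(10,2)·(2)^2 = 45·4 = 180.
  j = 3: C(10,3)·(2)^3 = 120·8 = 960.
  V_q(n, t) = 1 + 20 + 180 + 960 = 1161.
Step 2: q^n = 3^10 = 59049.
Step 3: Hamming bound ⌊q^n / V_q(n,t)⌋ = ⌊59049/1161⌋ = 50.
Step 4: Compare |C| = 26 to 50: satisfied.
The claimed |C| lies below the Hamming bound.


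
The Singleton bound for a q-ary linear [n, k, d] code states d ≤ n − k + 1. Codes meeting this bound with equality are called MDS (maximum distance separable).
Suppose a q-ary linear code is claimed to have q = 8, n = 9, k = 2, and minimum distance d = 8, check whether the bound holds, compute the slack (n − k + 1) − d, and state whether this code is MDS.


Singleton RHS = n − k + 1 = 8, slack = 0, bound satisfied, MDS.

Singleton bound: d ≤ n − k + 1.
Here n = 9, k = 2, so n − k + 1 = 8.
Given d = 8, check d ≤ 8: YES.
Slack = (n − k + 1) − d = 0.
The code is MDS (slack = 0).
Description: the claimed parameters are [9, 2, 8]_8; such a code would be MDS (meets Singleton bound).


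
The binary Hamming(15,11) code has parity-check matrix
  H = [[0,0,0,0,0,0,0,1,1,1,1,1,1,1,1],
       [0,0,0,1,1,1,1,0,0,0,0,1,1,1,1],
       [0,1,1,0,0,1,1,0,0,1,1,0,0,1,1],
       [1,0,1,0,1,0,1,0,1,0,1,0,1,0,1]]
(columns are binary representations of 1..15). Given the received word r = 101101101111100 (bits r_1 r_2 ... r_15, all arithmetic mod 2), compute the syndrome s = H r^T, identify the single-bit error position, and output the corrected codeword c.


s = (1, 1, 1, 0)^T, error position = 14, corrected codeword c = 101101101111110

Compute s = H r^T mod 2 one row at a time:
  s_1 = 0 + 1 + 1 + 1 + 1 + 1 + 0 + 0 = 5 ≡ 1 (mod 2).
  s_2 = 1 + 0 + 1 + 1 + 1 + 1 + 0 + 0 = 5 ≡ 1 (mod 2).
  s_3 = 0 + 1 + 1 + 1 + 1 + 1 + 0 + 0 = 5 ≡ 1 (mod 2).
  s_4 = 1 + 1 + 0 + 1 + 1 + 1 + 1 + 0 = 6 ≡ 0 (mod 2).
s = (1, 1, 1, 0)^T — this equals column 14 of H (binary 1110), so error is at position 14.
Correct: flip bit 14 of r = 101101101111100 to get c = 101101101111110.


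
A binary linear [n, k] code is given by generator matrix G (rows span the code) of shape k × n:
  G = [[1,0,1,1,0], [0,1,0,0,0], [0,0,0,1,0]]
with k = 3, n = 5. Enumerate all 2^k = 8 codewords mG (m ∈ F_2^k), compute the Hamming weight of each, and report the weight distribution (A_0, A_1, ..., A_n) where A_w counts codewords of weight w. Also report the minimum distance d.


Weight distribution: A_0 = 1, A_1 = 2, A_2 = 2, A_3 = 2, A_4 = 1. Minimum distance d = 1.

Enumerate all 2^3 = 8 messages m ∈ F_2^3.
For each, compute codeword c = mG in F_2^5, then tally its weight.
  m = 000 → c = 00000, weight = 0.
  m = 100 → c = 10110, weight = 3.
  m = 010 → c = 01000, weight = 1.
  m = 110 → c = 11110, weight = 4.
  m = 001 → c = 00010, weight = 1.
  m = 101 → c = 10100, weight = 2.
  m = 011 → c = 01010, weight = 2.
  m = 111 → c = 11100, weight = 3.
Tally weights:
  weight 0: 1 codewords.
  weight 1: 2 codewords.
  weight 2: 2 codewords.
  weight 3: 2 codewords.
  weight 4: 1 codewords.
Minimum distance d = smallest w > 0 with A_w > 0 = 1.
Sanity: Σ A_w = 8 = 2^3 = 8 ✓.


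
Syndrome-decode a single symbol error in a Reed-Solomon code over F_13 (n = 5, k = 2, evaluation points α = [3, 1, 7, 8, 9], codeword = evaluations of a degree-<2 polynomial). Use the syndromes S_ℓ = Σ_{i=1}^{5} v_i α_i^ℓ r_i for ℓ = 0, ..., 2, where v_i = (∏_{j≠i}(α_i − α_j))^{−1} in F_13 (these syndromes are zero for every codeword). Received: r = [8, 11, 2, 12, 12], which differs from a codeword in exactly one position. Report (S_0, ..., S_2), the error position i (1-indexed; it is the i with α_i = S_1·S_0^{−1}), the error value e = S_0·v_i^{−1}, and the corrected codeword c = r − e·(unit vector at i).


S = (11, 10, 2), error at position 4, error magnitude e = 5, c = [8, 11, 2, 7, 12].

Step 1: column multipliers v_i = (∏_{j≠i}(α_i − α_j))^{−1} mod 13.
  i = 1 (α = 3): (3−1)(3−7)(3−8)(3−9) = 2·(−4)·(−5)·(−6) = −240 ≡ 7, so v_1 = 7^{−1} = 2 (mod 13).
  i = 2 (α = 1): (1−3)(1−7)(1−8)(1−9) = (−2)·(−6)·(−7)·(−8) = 672 ≡ 9, so v_2 = 9^{−1} = 3 (mod 13).
  i = 3 (α = 7): (7−3)(7−1)(7−8)(7−9) = 4·6·(−1)·(−2) = 48 ≡ 9, so v_3 = 9^{−1} = 3 (mod 13).
  i = 4 (α = 8): (8−3)(8−1)(8−7)(8−9) = 5·7·1·(−1) = −35 ≡ 4, so v_4 = 4^{−1} = 10 (mod 13).
  i = 5 (α = 9): (9−3)(9−1)(9−7)(9−8) = 6·8·2·1 = 96 ≡ 5, so v_5 = 5^{−1} = 8 (mod 13).
  v = [2, 3, 3, 10, 8].
Step 2: syndromes of r = [8, 11, 2, 12, 12] (all sums mod 13).
  S_0 = Σ v_i r_i = 2·8 + 3·11 + 3·2 + 10·12 + 8·12 = 271 ≡ 11.
  S_1 = Σ v_i α_i r_i = 2·3·8 + 3·1·11 + 3·7·2 + 10·8·12 + 8·9·12 = 1947 ≡ 10.
  α_i^2 mod 13 = [9, 1, 10, 12, 3].
  S_2 = Σ v_i α_i^2 r_i = 2·9·8 + 3·1·11 + 3·10·2 + 10·12·12 + 8·3·12 = 1965 ≡ 2.
  S = (11, 10, 2) ≠ 0, so r is not a codeword (an error is present).
Step 3: locate the error. For a single error e at position i, S_ℓ = v_i·e·α_i^ℓ, so α_err = S_1/S_0.
  S_0^{−1} = 11^{−1} = 6 (mod 13), so α_err = 10·6 = 60 ≡ 8 = α_4. Error position i = 4.
  Consistency check: S_2/S_1 = 2·4 = 8 ≡ 8 = α_err ✓ (single-error assumption holds).
Step 4: error magnitude e = S_0/v_4 = S_0·∏_{j≠4}(α_4 − α_j) = 11·4 = 44 ≡ 5 (mod 13).
Step 5: correct position 4: c_4 = r_4 − e = 12 − 5 ≡ 7 (mod 13). Hence c = [8, 11, 2, 7, 12].
  Check: interpolating c through the α_i gives m(x) = 6 + 5·x (degree < 2) with m(α_i) = c_i for every i, so c is indeed a codeword.


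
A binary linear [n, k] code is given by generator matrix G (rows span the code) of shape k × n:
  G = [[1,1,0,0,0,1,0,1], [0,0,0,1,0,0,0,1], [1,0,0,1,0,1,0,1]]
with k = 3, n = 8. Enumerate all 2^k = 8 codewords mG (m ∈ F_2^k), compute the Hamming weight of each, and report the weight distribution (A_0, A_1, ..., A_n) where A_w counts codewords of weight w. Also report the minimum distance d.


Weight distribution: A_0 = 1, A_2 = 4, A_4 = 3. Minimum distance d = 2.

Enumerate all 2^3 = 8 messages m ∈ F_2^3.
For each, compute codeword c = mG in F_2^8, then tally its weight.
  m = 000 → c = 00000000, weight = 0.
  m = 100 → c = 11000101, weight = 4.
  m = 010 → c = 00010001, weight = 2.
  m = 110 → c = 11010100, weight = 4.
  m = 001 → c = 10010101, weight = 4.
  m = 101 → c = 01010000, weight = 2.
  m = 011 → c = 10000100, weight = 2.
  m = 111 → c = 01000001, weight = 2.
Tally weights:
  weight 0: 1 codewords.
  weight 2: 4 codewords.
  weight 4: 3 codewords.
Minimum distance d = smallest w > 0 with A_w > 0 = 2.
Sanity: Σ A_w = 8 = 2^3 = 8 ✓.


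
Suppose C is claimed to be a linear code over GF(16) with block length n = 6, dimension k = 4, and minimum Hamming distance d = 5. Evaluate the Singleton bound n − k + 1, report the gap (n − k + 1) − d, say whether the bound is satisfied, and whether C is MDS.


Singleton RHS = n − k + 1 = 3, slack = -2, bound violated (no such code; not MDS).

Singleton bound: d ≤ n − k + 1.
Here n = 6, k = 4, so n − k + 1 = 3.
Given d = 5, check d ≤ 3: NO.
Slack = (n − k + 1) − d = -2.
The slack is negative: d = 5 exceeds n − k + 1 = 3 by 2, so the Singleton bound is violated and no linear [6, 4, 5]_16 code can exist. In particular it is not MDS (MDS requires d = n − k + 1 exactly).
Description: the claimed parameters are [6, 4, 5]_16; such a code would be impossible (violates the Singleton bound).


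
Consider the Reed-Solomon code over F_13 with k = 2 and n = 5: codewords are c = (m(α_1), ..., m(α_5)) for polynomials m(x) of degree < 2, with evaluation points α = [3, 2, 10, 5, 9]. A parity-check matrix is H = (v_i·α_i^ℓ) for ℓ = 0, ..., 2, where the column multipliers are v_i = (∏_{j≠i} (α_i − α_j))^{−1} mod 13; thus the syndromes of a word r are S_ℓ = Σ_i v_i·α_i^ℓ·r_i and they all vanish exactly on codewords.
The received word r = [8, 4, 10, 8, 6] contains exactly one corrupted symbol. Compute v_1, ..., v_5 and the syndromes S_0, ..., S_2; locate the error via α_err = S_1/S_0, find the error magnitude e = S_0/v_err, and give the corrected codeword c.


S = (6, 4, 7), error at position 4, error magnitude e = 5, c = [8, 4, 10, 3, 6].

Step 1: column multipliers v_i = (∏_{j≠i}(α_i − α_j))^{−1} mod 13.
  i = 1 (α = 3): (3−2)(3−10)(3−5)(3−9) = 1·(−7)·(−2)·(−6) = −84 ≡ 7, so v_1 = 7^{−1} = 2 (mod 13).
  i = 2 (α = 2): (2−3)(2−10)(2−5)(2−9) = (−1)·(−8)·(−3)·(−7) = 168 ≡ 12, so v_2 = 12^{−1} = 12 (mod 13).
  i = 3 (α = 10): (10−3)(10−2)(10−5)(10−9) = 7·8·5·1 = 280 ≡ 7, so v_3 = 7^{−1} = 2 (mod 13).
  i = 4 (α = 5): (5−3)(5−2)(5−10)(5−9) = 2·3·(−5)·(−4) = 120 ≡ 3, so v_4 = 3^{−1} = 9 (mod 13).
  i = 5 (α = 9): (9−3)(9−2)(9−10)(9−5) = 6·7·(−1)·4 = −168 ≡ 1, so v_5 = 1^{−1} = 1 (mod 13).
  v = [2, 12, 2, 9, 1].
Step 2: syndromes of r = [8, 4, 10, 8, 6] (all sums mod 13).
  S_0 = Σ v_i r_i = 2·8 + 12·4 + 2·10 + 9·8 + 1·6 = 162 ≡ 6.
  S_1 = Σ v_i α_i r_i = 2·3·8 + 12·2·4 + 2·10·10 + 9·5·8 + 1·9·6 = 758 ≡ 4.
  α_i^2 mod 13 = [9, 4, 9, 12, 3].
  S_2 = Σ v_i α_i^2 r_i = 2·9·8 + 12·4·4 + 2·9·10 + 9·12·8 + 1·3·6 = 1398 ≡ 7.
  S = (6, 4, 7) ≠ 0, so r is not a codeword (an error is present).
Step 3: locate the error. For a single error e at position i, S_ℓ = v_i·e·α_i^ℓ, so α_err = S_1/S_0.
  S_0^{−1} = 6^{−1} = 11 (mod 13), so α_err = 4·11 = 44 ≡ 5 = α_4. Error position i = 4.
  Consistency check: S_2/S_1 = 7·10 = 70 ≡ 5 = α_err ✓ (single-error assumption holds).
Step 4: error magnitude e = S_0/v_4 = S_0·∏_{j≠4}(α_4 − α_j) = 6·3 = 18 ≡ 5 (mod 13).
Step 5: correct position 4: c_4 = r_4 − e = 8 − 5 ≡ 3 (mod 13). Hence c = [8, 4, 10, 3, 6].
  Check: interpolating c through the α_i gives m(x) = 9 + 4·x (degree < 2) with m(α_i) = c_i for every i, so c is indeed a codeword.


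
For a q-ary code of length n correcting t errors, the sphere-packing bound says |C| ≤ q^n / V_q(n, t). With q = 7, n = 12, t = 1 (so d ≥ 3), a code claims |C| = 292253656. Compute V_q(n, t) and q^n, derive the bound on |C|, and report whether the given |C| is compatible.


V_q(n, t) = 73, q^n = 13841287201, Hamming bound = 189606673, |C| = 292253656 > bound (violated).

Step 1: Compute V_q(n, t) = Σ_{j=0}^1 C(n, j) (q−1)^j.
  j = 0: C(12,0)·(6)^0 = 1·1 = 1.
  j = 1: C(12,1)·(6)^1 = 12·6 = 72.
  V_q(n, t) = 1 + 72 = 73.
Step 2: q^n = 7^12 = 13841287201.
Step 3: Hamming bound ⌊q^n / V_q(n,t)⌋ = ⌊13841287201/73⌋ = 189606673.
Step 4: Compare |C| = 292253656 to 189606673: violated.
The claimed |C| lies above the Hamming bound, so no 7-ary code of length 12 with d ≥ 3 can have 292253656 codewords.


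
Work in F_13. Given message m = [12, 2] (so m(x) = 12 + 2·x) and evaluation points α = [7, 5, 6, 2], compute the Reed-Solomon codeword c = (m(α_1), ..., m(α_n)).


c = [0, 9, 11, 3]

Message polynomial: m(x) = 12 + 2·x (mod 13).
For each evaluation point α_i, compute m(α_i) mod 13:
  α_1 = 7: Horner steps 2 → 0, so m(7) = 0.
  α_2 = 5: Horner steps 2 → 9, so m(5) = 9.
  α_3 = 6: Horner steps 2 → 11, so m(6) = 11.
  α_4 = 2: Horner steps 2 → 3, so m(2) = 3.
Codeword c = [0, 9, 11, 3] ∈ F_13^4.


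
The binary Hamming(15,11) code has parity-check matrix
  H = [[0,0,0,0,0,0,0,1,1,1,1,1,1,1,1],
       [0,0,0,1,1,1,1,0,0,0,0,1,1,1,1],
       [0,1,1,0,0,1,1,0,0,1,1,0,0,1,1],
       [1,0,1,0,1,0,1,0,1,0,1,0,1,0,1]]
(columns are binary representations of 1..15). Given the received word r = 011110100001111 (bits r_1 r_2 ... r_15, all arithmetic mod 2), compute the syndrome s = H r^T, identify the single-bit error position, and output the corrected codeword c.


s = (0, 1, 1, 1)^T, error position = 7, corrected codeword c = 011110000001111

Compute s = H r^T mod 2 one row at a time:
  s_1 = 0 + 0 + 0 + 0 + 1 + 1 + 1 + 1 = 4 ≡ 0 (mod 2).
  s_2 = 1 + 1 + 0 + 1 + 1 + 1 + 1 + 1 = 7 ≡ 1 (mod 2).
  s_3 = 1 + 1 + 0 + 1 + 0 + 0 + 1 + 1 = 5 ≡ 1 (mod 2).
  s_4 = 0 + 1 + 1 + 1 + 0 + 0 + 1 + 1 = 5 ≡ 1 (mod 2).
s = (0, 1, 1, 1)^T — this equals column 7 of H (binary 0111), so error is at position 7.
Correct: flip bit 7 of r = 011110100001111 to get c = 011110000001111.


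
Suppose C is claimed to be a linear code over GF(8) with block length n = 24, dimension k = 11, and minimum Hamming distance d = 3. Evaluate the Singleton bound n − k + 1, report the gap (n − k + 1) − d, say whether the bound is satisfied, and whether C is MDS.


Singleton RHS = n − k + 1 = 14, slack = 11, bound satisfied, not MDS.

Singleton bound: d ≤ n − k + 1.
Here n = 24, k = 11, so n − k + 1 = 14.
Given d = 3, check d ≤ 14: YES.
Slack = (n − k + 1) − d = 11.
The code is NOT MDS (slack = 11 > 0).
Description: the claimed parameters are [24, 11, 3]_8; such a code would be non-MDS.


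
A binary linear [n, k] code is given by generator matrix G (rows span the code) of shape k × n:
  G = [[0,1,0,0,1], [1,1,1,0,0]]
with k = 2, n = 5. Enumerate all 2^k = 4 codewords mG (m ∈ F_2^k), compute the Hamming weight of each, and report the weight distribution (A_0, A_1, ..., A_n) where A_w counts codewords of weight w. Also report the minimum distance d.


Weight distribution: A_0 = 1, A_2 = 1, A_3 = 2. Minimum distance d = 2.

Enumerate all 2^2 = 4 messages m ∈ F_2^2.
For each, compute codeword c = mG in F_2^5, then tally its weight.
  m = 00 → c = 00000, weight = 0.
  m = 10 → c = 01001, weight = 2.
  m = 01 → c = 11100, weight = 3.
  m = 11 → c = 10101, weight = 3.
Tally weights:
  weight 0: 1 codewords.
  weight 2: 1 codewords.
  weight 3: 2 codewords.
Minimum distance d = smallest w > 0 with A_w > 0 = 2.
Sanity: Σ A_w = 4 = 2^2 = 4 ✓.


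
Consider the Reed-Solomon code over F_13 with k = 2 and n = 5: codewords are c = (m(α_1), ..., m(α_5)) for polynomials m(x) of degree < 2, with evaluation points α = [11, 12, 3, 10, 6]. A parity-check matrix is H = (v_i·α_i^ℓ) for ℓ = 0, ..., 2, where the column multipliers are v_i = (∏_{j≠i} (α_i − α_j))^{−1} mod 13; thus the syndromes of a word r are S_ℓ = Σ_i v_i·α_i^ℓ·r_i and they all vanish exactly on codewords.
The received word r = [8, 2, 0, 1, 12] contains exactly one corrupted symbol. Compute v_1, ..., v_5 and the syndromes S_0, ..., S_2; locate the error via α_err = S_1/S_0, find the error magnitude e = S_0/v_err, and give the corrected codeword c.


S = (12, 10, 4), error at position 3, error magnitude e = 9, c = [8, 2, 4, 1, 12].

Step 1: column multipliers v_i = (∏_{j≠i}(α_i − α_j))^{−1} mod 13.
  i = 1 (α = 11): (11−12)(11−3)(11−10)(11−6) = (−1)·8·1·5 = −40 ≡ 12, so v_1 = 12^{−1} = 12 (mod 13).
  i = 2 (α = 12): (12−11)(12−3)(12−10)(12−6) = 1·9·2·6 = 108 ≡ 4, so v_2 = 4^{−1} = 10 (mod 13).
  i = 3 (α = 3): (3−11)(3−12)(3−10)(3−6) = (−8)·(−9)·(−7)·(−3) = 1512 ≡ 4, so v_3 = 4^{−1} = 10 (mod 13).
  i = 4 (α = 10): (10−11)(10−12)(10−3)(10−6) = (−1)·(−2)·7·4 = 56 ≡ 4, so v_4 = 4^{−1} = 10 (mod 13).
  i = 5 (α = 6): (6−11)(6−12)(6−3)(6−10) = (−5)·(−6)·3·(−4) = −360 ≡ 4, so v_5 = 4^{−1} = 10 (mod 13).
  v = [12, 10, 10, 10, 10].
Step 2: syndromes of r = [8, 2, 0, 1, 12] (all sums mod 13).
  S_0 = Σ v_i r_i = 12·8 + 10·2 + 10·0 + 10·1 + 10·12 = 246 ≡ 12.
  S_1 = Σ v_i α_i r_i = 12·11·8 + 10·12·2 + 10·3·0 + 10·10·1 + 10·6·12 = 2116 ≡ 10.
  α_i^2 mod 13 = [4, 1, 9, 9, 10].
  S_2 = Σ v_i α_i^2 r_i = 12·4·8 + 10·1·2 + 10·9·0 + 10·9·1 + 10·10·12 = 1694 ≡ 4.
  S = (12, 10, 4) ≠ 0, so r is not a codeword (an error is present).
Step 3: locate the error. For a single error e at position i, S_ℓ = v_i·e·α_i^ℓ, so α_err = S_1/S_0.
  S_0^{−1} = 12^{−1} = 12 (mod 13), so α_err = 10·12 = 120 ≡ 3 = α_3. Error position i = 3.
  Consistency check: S_2/S_1 = 4·4 = 16 ≡ 3 = α_err ✓ (single-error assumption holds).
Step 4: error magnitude e = S_0/v_3 = S_0·∏_{j≠3}(α_3 − α_j) = 12·4 = 48 ≡ 9 (mod 13).
Step 5: correct position 3: c_3 = r_3 − e = 0 − 9 ≡ 4 (mod 13). Hence c = [8, 2, 4, 1, 12].
  Check: interpolating c through the α_i gives m(x) = 9 + 7·x (degree < 2) with m(α_i) = c_i for every i, so c is indeed a codeword.


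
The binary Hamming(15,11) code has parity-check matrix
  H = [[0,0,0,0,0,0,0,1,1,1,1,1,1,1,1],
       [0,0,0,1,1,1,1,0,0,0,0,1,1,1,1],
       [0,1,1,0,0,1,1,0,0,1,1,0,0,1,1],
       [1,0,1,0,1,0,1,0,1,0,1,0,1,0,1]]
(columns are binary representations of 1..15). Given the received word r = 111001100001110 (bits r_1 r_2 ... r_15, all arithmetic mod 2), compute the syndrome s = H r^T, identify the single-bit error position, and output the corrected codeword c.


s = (1, 1, 1, 0)^T, error position = 14, corrected codeword c = 111001100001100

Compute s = H r^T mod 2 one row at a time:
  s_1 = 0 + 0 + 0 + 0 + 1 + 1 + 1 + 0 = 3 ≡ 1 (mod 2).
  s_2 = 0 + 0 + 1 + 1 + 1 + 1 + 1 + 0 = 5 ≡ 1 (mod 2).
  s_3 = 1 + 1 + 1 + 1 + 0 + 0 + 1 + 0 = 5 ≡ 1 (mod 2).
  s_4 = 1 + 1 + 0 + 1 + 0 + 0 + 1 + 0 = 4 ≡ 0 (mod 2).
s = (1, 1, 1, 0)^T — this equals column 14 of H (binary 1110), so error is at position 14.
Correct: flip bit 14 of r = 111001100001110 to get c = 111001100001100.


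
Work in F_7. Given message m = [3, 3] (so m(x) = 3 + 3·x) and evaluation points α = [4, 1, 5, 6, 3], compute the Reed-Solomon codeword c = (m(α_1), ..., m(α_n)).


c = [1, 6, 4, 0, 5]

Message polynomial: m(x) = 3 + 3·x (mod 7).
For each evaluation point α_i, compute m(α_i) mod 7:
  α_1 = 4: Horner steps 3 → 1, so m(4) = 1.
  α_2 = 1: Horner steps 3 → 6, so m(1) = 6.
  α_3 = 5: Horner steps 3 → 4, so m(5) = 4.
  α_4 = 6: Horner steps 3 → 0, so m(6) = 0.
  α_5 = 3: Horner steps 3 → 5, so m(3) = 5.
Codeword c = [1, 6, 4, 0, 5] ∈ F_7^5.


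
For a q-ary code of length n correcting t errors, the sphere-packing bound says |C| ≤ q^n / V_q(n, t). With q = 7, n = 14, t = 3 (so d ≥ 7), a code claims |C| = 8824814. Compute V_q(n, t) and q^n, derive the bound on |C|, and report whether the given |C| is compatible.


V_q(n, t) = 81985, q^n = 678223072849, Hamming bound = 8272526, |C| = 8824814 > bound (violated).

Step 1: Compute V_q(n, t) = Σ_{j=0}^3 C(n, j) (q−1)^j.
  j = 0: C(14,0)·(6)^0 = 1·1 = 1.
  j = 1: C(14,1)·(6)^1 = 14·6 = 84.
  j = 2: C(14,2)·(6)^2 = 91·36 = 3276.
  j = 3: C(14,3)·(6)^3 = 364·216 = 78624.
  V_q(n, t) = 1 + 84 + 3276 + 78624 = 81985.
Step 2: q^n = 7^14 = 678223072849.
Step 3: Hamming bound ⌊q^n / V_q(n,t)⌋ = ⌊678223072849/81985⌋ = 8272526.
Step 4: Compare |C| = 8824814 to 8272526: violated.
The claimed |C| lies above the Hamming bound, so no 7-ary code of length 14 with d ≥ 7 can have 8824814 codewords.


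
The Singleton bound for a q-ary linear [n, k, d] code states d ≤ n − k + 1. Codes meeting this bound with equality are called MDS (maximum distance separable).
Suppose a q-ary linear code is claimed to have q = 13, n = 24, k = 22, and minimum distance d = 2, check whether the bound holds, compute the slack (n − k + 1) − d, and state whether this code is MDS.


Singleton RHS = n − k + 1 = 3, slack = 1, bound satisfied, not MDS.

Singleton bound: d ≤ n − k + 1.
Here n = 24, k = 22, so n − k + 1 = 3.
Given d = 2, check d ≤ 3: YES.
Slack = (n − k + 1) − d = 1.
The code is NOT MDS (slack = 1 > 0).
Description: the claimed parameters are [24, 22, 2]_13; such a code would be non-MDS.


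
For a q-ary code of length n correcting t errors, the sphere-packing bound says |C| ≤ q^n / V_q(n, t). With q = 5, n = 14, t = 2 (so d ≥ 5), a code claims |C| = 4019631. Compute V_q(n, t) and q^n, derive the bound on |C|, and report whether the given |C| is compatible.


V_q(n, t) = 1513, q^n = 6103515625, Hamming bound = 4034048, |C| = 4019631 ≤ bound (satisfied).

Step 1: Compute V_q(n, t) = Σ_{j=0}^2 C(n, j) (q−1)^j.
  j = 0: C(14,0)·(4)^0 = 1·1 = 1.
  j = 1: C(14,1)·(4)^1 = 14·4 = 56.
  j = 2: C(14,2)·(4)^2 = 91·16 = 1456.
  V_q(n, t) = 1 + 56 + 1456 = 1513.
Step 2: q^n = 5^14 = 6103515625.
Step 3: Hamming bound ⌊q^n / V_q(n,t)⌋ = ⌊6103515625/1513⌋ = 4034048.
Step 4: Compare |C| = 4019631 to 4034048: satisfied.
The claimed |C| lies below the Hamming bound.


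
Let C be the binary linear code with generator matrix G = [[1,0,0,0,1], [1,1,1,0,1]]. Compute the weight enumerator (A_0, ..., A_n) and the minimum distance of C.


Weight distribution: A_0 = 1, A_2 = 2, A_4 = 1. Minimum distance d = 2.

Enumerate all 2^2 = 4 messages m ∈ F_2^2.
For each, compute codeword c = mG in F_2^5, then tally its weight.
  m = 00 → c = 00000, weight = 0.
  m = 10 → c = 10001, weight = 2.
  m = 01 → c = 11101, weight = 4.
  m = 11 → c = 01100, weight = 2.
Tally weights:
  weight 0: 1 codewords.
  weight 2: 2 codewords.
  weight 4: 1 codewords.
Minimum distance d = smallest w > 0 with A_w > 0 = 2.
Sanity: Σ A_w = 4 = 2^2 = 4 ✓.


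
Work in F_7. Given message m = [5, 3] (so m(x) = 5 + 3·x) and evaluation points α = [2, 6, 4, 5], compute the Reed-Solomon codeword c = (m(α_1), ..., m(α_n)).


c = [4, 2, 3, 6]

Message polynomial: m(x) = 5 + 3·x (mod 7).
For each evaluation point α_i, compute m(α_i) mod 7:
  α_1 = 2: Horner steps 3 → 4, so m(2) = 4.
  α_2 = 6: Horner steps 3 → 2, so m(6) = 2.
  α_3 = 4: Horner steps 3 → 3, so m(4) = 3.
  α_4 = 5: Horner steps 3 → 6, so m(5) = 6.
Codeword c = [4, 2, 3, 6] ∈ F_7^4.


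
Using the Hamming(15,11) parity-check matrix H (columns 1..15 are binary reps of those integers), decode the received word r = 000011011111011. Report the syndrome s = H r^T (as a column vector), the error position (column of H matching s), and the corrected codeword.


s = (1, 1, 1, 0)^T, error position = 14, corrected codeword c = 000011011111001

Compute s = H r^T mod 2 one row at a time:
  s_1 = 1 + 1 + 1 + 1 + 1 + 0 + 1 + 1 = 7 ≡ 1 (mod 2).
  s_2 = 0 + 1 + 1 + 0 + 1 + 0 + 1 + 1 = 5 ≡ 1 (mod 2).
  s_3 = 0 + 0 + 1 + 0 + 1 + 1 + 1 + 1 = 5 ≡ 1 (mod 2).
  s_4 = 0 + 0 + 1 + 0 + 1 + 1 + 0 + 1 = 4 ≡ 0 (mod 2).
s = (1, 1, 1, 0)^T — this equals column 14 of H (binary 1110), so error is at position 14.
Correct: flip bit 14 of r = 000011011111011 to get c = 000011011111001.


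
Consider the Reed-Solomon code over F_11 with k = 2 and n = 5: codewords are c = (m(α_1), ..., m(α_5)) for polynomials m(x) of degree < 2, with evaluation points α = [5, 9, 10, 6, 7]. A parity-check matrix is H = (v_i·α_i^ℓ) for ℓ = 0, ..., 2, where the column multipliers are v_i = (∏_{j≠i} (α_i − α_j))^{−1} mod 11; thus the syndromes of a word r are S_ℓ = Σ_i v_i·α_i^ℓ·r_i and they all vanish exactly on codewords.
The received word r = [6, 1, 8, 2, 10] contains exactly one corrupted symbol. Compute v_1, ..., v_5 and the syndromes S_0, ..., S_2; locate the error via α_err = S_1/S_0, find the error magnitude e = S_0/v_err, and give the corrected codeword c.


S = (1, 7, 5), error at position 5, error magnitude e = 1, c = [6, 1, 8, 2, 9].

Step 1: column multipliers v_i = (∏_{j≠i}(α_i − α_j))^{−1} mod 11.
  i = 1 (α = 5): (5−9)(5−10)(5−6)(5−7) = (−4)·(−5)·(−1)·(−2) = 40 ≡ 7, so v_1 = 7^{−1} = 8 (mod 11).
  i = 2 (α = 9): (9−5)(9−10)(9−6)(9−7) = 4·(−1)·3·2 = −24 ≡ 9, so v_2 = 9^{−1} = 5 (mod 11).
  i = 3 (α = 10): (10−5)(10−9)(10−6)(10−7) = 5·1·4·3 = 60 ≡ 5, so v_3 = 5^{−1} = 9 (mod 11).
  i = 4 (α = 6): (6−5)(6−9)(6−10)(6−7) = 1·(−3)·(−4)·(−1) = −12 ≡ 10, so v_4 = 10^{−1} = 10 (mod 11).
  i = 5 (α = 7): (7−5)(7−9)(7−10)(7−6) = 2·(−2)·(−3)·1 = 12 ≡ 1, so v_5 = 1^{−1} = 1 (mod 11).
  v = [8, 5, 9, 10, 1].
Step 2: syndromes of r = [6, 1, 8, 2, 10] (all sums mod 11).
  S_0 = Σ v_i r_i = 8·6 + 5·1 + 9·8 + 10·2 + 1·10 = 155 ≡ 1.
  S_1 = Σ v_i α_i r_i = 8·5·6 + 5·9·1 + 9·10·8 + 10·6·2 + 1·7·10 = 1195 ≡ 7.
  α_i^2 mod 11 = [3, 4, 1, 3, 5].
  S_2 = Σ v_i α_i^2 r_i = 8·3·6 + 5·4·1 + 9·1·8 + 10·3·2 + 1·5·10 = 346 ≡ 5.
  S = (1, 7, 5) ≠ 0, so r is not a codeword (an error is present).
Step 3: locate the error. For a single error e at position i, S_ℓ = v_i·e·α_i^ℓ, so α_err = S_1/S_0.
  S_0^{−1} = 1^{−1} = 1 (mod 11), so α_err = 7·1 = 7 ≡ 7 = α_5. Error position i = 5.
  Consistency check: S_2/S_1 = 5·8 = 40 ≡ 7 = α_err ✓ (single-error assumption holds).
Step 4: error magnitude e = S_0/v_5 = S_0·∏_{j≠5}(α_5 − α_j) = 1·1 = 1 ≡ 1 (mod 11).
Step 5: correct position 5: c_5 = r_5 − e = 10 − 1 ≡ 9 (mod 11). Hence c = [6, 1, 8, 2, 9].
  Check: interpolating c through the α_i gives m(x) = 4 + 7·x (degree < 2) with m(α_i) = c_i for every i, so c is indeed a codeword.


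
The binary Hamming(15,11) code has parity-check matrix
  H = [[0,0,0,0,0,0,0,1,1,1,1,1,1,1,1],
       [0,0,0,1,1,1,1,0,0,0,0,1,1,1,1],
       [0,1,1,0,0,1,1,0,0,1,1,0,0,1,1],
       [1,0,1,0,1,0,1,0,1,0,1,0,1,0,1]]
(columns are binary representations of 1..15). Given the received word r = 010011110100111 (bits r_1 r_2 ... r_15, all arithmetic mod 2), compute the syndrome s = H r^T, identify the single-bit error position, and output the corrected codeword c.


s = (1, 0, 0, 0)^T, error position = 8, corrected codeword c = 010011100100111

Compute s = H r^T mod 2 one row at a time:
  s_1 = 1 + 0 + 1 + 0 + 0 + 1 + 1 + 1 = 5 ≡ 1 (mod 2).
  s_2 = 0 + 1 + 1 + 1 + 0 + 1 + 1 + 1 = 6 ≡ 0 (mod 2).
  s_3 = 1 + 0 + 1 + 1 + 1 + 0 + 1 + 1 = 6 ≡ 0 (mod 2).
  s_4 = 0 + 0 + 1 + 1 + 0 + 0 + 1 + 1 = 4 ≡ 0 (mod 2).
s = (1, 0, 0, 0)^T — this equals column 8 of H (binary 1000), so error is at position 8.
Correct: flip bit 8 of r = 010011110100111 to get c = 010011100100111.


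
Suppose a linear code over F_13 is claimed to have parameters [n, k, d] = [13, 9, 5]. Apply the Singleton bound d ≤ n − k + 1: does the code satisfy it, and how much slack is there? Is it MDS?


Singleton RHS = n − k + 1 = 5, slack = 0, bound satisfied, MDS.

Singleton bound: d ≤ n − k + 1.
Here n = 13, k = 9, so n − k + 1 = 5.
Given d = 5, check d ≤ 5: YES.
Slack = (n − k + 1) − d = 0.
The code is MDS (slack = 0).
Description: the claimed parameters are [13, 9, 5]_13; such a code would be MDS (meets Singleton bound).


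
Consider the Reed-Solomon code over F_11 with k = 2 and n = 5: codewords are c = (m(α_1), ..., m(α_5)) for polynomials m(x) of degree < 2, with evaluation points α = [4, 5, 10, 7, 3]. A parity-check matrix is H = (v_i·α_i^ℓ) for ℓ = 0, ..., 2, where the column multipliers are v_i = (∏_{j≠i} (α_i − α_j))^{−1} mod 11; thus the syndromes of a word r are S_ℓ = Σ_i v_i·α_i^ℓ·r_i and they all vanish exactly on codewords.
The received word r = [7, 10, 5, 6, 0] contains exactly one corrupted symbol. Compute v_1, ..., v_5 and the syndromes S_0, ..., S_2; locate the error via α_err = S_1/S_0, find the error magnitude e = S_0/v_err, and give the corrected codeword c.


S = (2, 10, 6), error at position 2, error magnitude e = 7, c = [7, 3, 5, 6, 0].

Step 1: column multipliers v_i = (∏_{j≠i}(α_i − α_j))^{−1} mod 11.
  i = 1 (α = 4): (4−5)(4−10)(4−7)(4−3) = (−1)·(−6)·(−3)·1 = −18 ≡ 4, so v_1 = 4^{−1} = 3 (mod 11).
  i = 2 (α = 5): (5−4)(5−10)(5−7)(5−3) = 1·(−5)·(−2)·2 = 20 ≡ 9, so v_2 = 9^{−1} = 5 (mod 11).
  i = 3 (α = 10): (10−4)(10−5)(10−7)(10−3) = 6·5·3·7 = 630 ≡ 3, so v_3 = 3^{−1} = 4 (mod 11).
  i = 4 (α = 7): (7−4)(7−5)(7−10)(7−3) = 3·2·(−3)·4 = −72 ≡ 5, so v_4 = 5^{−1} = 9 (mod 11).
  i = 5 (α = 3): (3−4)(3−5)(3−10)(3−7) = (−1)·(−2)·(−7)·(−4) = 56 ≡ 1, so v_5 = 1^{−1} = 1 (mod 11).
  v = [3, 5, 4, 9, 1].
Step 2: syndromes of r = [7, 10, 5, 6, 0] (all sums mod 11).
  S_0 = Σ v_i r_i = 3·7 + 5·10 + 4·5 + 9·6 + 1·0 = 145 ≡ 2.
  S_1 = Σ v_i α_i r_i = 3·4·7 + 5·5·10 + 4·10·5 + 9·7·6 + 1·3·0 = 912 ≡ 10.
  α_i^2 mod 11 = [5, 3, 1, 5, 9].
  S_2 = Σ v_i α_i^2 r_i = 3·5·7 + 5·3·10 + 4·1·5 + 9·5·6 + 1·9·0 = 545 ≡ 6.
  S = (2, 10, 6) ≠ 0, so r is not a codeword (an error is present).
Step 3: locate the error. For a single error e at position i, S_ℓ = v_i·e·α_i^ℓ, so α_err = S_1/S_0.
  S_0^{−1} = 2^{−1} = 6 (mod 11), so α_err = 10·6 = 60 ≡ 5 = α_2. Error position i = 2.
  Consistency check: S_2/S_1 = 6·10 = 60 ≡ 5 = α_err ✓ (single-error assumption holds).
Step 4: error magnitude e = S_0/v_2 = S_0·∏_{j≠2}(α_2 − α_j) = 2·9 = 18 ≡ 7 (mod 11).
Step 5: correct position 2: c_2 = r_2 − e = 10 − 7 ≡ 3 (mod 11). Hence c = [7, 3, 5, 6, 0].
  Check: interpolating c through the α_i gives m(x) = 1 + 7·x (degree < 2) with m(α_i) = c_i for every i, so c is indeed a codeword.


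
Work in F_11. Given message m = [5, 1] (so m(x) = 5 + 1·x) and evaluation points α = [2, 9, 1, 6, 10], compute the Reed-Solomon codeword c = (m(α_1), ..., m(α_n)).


c = [7, 3, 6, 0, 4]

Message polynomial: m(x) = 5 + 1·x (mod 11).
For each evaluation point α_i, compute m(α_i) mod 11:
  α_1 = 2: Horner steps 1 → 7, so m(2) = 7.
  α_2 = 9: Horner steps 1 → 3, so m(9) = 3.
  α_3 = 1: Horner steps 1 → 6, so m(1) = 6.
  α_4 = 6: Horner steps 1 → 0, so m(6) = 0.
  α_5 = 10: Horner steps 1 → 4, so m(10) = 4.
Codeword c = [7, 3, 6, 0, 4] ∈ F_11^5.


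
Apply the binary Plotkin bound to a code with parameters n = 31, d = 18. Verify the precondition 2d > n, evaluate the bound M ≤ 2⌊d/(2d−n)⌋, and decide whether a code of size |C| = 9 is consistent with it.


Plotkin bound M ≤ 6; given |C| = 9 > bound (violated).

Check applicability: 2d = 36, n = 31.
2d − n = 5 > 0, so Plotkin applies.
Compute d/(2d−n) = 18/5 ≈ 3.6000.
⌊d/(2d−n)⌋ = 3.
Plotkin bound: M ≤ 2·3 = 6.
Given |C| = 9, check: VIOLATED.
This |C| is above the Plotkin bound, so no binary code with n = 31, d = 18 and 9 codewords exists.


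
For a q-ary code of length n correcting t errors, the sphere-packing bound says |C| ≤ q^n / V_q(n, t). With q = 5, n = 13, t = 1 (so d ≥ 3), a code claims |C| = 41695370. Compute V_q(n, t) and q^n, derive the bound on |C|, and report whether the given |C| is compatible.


V_q(n, t) = 53, q^n = 1220703125, Hamming bound = 23032134, |C| = 41695370 > bound (violated).

Step 1: Compute V_q(n, t) = Σ_{j=0}^1 C(n, j) (q−1)^j.
  j = 0: C(13,0)·(4)^0 = 1·1 = 1.
  j = 1: C(13,1)·(4)^1 = 13·4 = 52.
  V_q(n, t) = 1 + 52 = 53.
Step 2: q^n = 5^13 = 1220703125.
Step 3: Hamming bound ⌊q^n / V_q(n,t)⌋ = ⌊1220703125/53⌋ = 23032134.
Step 4: Compare |C| = 41695370 to 23032134: violated.
The claimed |C| lies above the Hamming bound, so no 5-ary code of length 13 with d ≥ 3 can have 41695370 codewords.


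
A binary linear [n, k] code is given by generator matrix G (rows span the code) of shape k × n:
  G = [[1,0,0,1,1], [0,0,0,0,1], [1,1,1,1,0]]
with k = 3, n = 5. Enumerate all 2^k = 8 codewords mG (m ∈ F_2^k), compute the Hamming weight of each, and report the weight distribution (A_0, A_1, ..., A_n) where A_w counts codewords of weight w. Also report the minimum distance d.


Weight distribution: A_0 = 1, A_1 = 1, A_2 = 2, A_3 = 2, A_4 = 1, A_5 = 1. Minimum distance d = 1.

Enumerate all 2^3 = 8 messages m ∈ F_2^3.
For each, compute codeword c = mG in F_2^5, then tally its weight.
  m = 000 → c = 00000, weight = 0.
  m = 100 → c = 10011, weight = 3.
  m = 010 → c = 00001, weight = 1.
  m = 110 → c = 10010, weight = 2.
  m = 001 → c = 11110, weight = 4.
  m = 101 → c = 01101, weight = 3.
  m = 011 → c = 11111, weight = 5.
  m = 111 → c = 01100, weight = 2.
Tally weights:
  weight 0: 1 codewords.
  weight 1: 1 codewords.
  weight 2: 2 codewords.
  weight 3: 2 codewords.
  weight 4: 1 codewords.
  weight 5: 1 codewords.
Minimum distance d = smallest w > 0 with A_w > 0 = 1.
Sanity: Σ A_w = 8 = 2^3 = 8 ✓.


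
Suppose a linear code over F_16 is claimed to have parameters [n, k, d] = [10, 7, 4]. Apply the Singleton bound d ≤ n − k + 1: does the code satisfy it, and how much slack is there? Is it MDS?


Singleton RHS = n − k + 1 = 4, slack = 0, bound satisfied, MDS.

Singleton bound: d ≤ n − k + 1.
Here n = 10, k = 7, so n − k + 1 = 4.
Given d = 4, check d ≤ 4: YES.
Slack = (n − k + 1) − d = 0.
The code is MDS (slack = 0).
Description: the claimed parameters are [10, 7, 4]_16; such a code would be MDS (meets Singleton bound).


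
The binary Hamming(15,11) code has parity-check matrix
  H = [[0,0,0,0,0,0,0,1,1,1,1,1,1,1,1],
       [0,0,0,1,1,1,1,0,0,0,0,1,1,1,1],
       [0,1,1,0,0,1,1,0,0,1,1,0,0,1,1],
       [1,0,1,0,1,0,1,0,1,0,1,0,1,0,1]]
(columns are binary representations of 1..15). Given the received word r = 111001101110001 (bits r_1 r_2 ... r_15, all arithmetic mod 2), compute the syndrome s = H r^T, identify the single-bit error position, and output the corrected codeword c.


s = (0, 1, 1, 0)^T, error position = 6, corrected codeword c = 111000101110001

Compute s = H r^T mod 2 one row at a time:
  s_1 = 0 + 1 + 1 + 1 + 0 + 0 + 0 + 1 = 4 ≡ 0 (mod 2).
  s_2 = 0 + 0 + 1 + 1 + 0 + 0 + 0 + 1 = 3 ≡ 1 (mod 2).
  s_3 = 1 + 1 + 1 + 1 + 1 + 1 + 0 + 1 = 7 ≡ 1 (mod 2).
  s_4 = 1 + 1 + 0 + 1 + 1 + 1 + 0 + 1 = 6 ≡ 0 (mod 2).
s = (0, 1, 1, 0)^T — this equals column 6 of H (binary 0110), so error is at position 6.
Correct: flip bit 6 of r = 111001101110001 to get c = 111000101110001.


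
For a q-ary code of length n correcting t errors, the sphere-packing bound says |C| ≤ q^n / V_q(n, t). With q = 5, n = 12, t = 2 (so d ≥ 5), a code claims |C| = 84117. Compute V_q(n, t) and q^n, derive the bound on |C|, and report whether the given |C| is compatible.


V_q(n, t) = 1105, q^n = 244140625, Hamming bound = 220941, |C| = 84117 ≤ bound (satisfied).

Step 1: Compute V_q(n, t) = Σ_{j=0}^2 C(n, j) (q−1)^j.
  j = 0: C(12,0)·(4)^0 = 1·1 = 1.
  j = 1: C(12,1)·(4)^1 = 12·4 = 48.
  j = 2: C(12,2)·(4)^2 = 66·16 = 1056.
  V_q(n, t) = 1 + 48 + 1056 = 1105.
Step 2: q^n = 5^12 = 244140625.
Step 3: Hamming bound ⌊q^n / V_q(n,t)⌋ = ⌊244140625/1105⌋ = 220941.
Step 4: Compare |C| = 84117 to 220941: satisfied.
The claimed |C| lies below the Hamming bound.


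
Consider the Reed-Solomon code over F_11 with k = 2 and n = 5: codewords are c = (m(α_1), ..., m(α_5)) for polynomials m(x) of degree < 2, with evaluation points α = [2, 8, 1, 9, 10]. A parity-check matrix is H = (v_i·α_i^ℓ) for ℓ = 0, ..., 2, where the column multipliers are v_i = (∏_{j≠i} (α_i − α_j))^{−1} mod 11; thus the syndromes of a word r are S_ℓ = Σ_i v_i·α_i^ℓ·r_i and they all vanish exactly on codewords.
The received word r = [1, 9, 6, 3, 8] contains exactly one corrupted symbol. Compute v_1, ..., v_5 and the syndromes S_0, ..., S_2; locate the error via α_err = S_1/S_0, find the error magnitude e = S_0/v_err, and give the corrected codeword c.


S = (6, 6, 6), error at position 3, error magnitude e = 10, c = [1, 9, 7, 3, 8].

Step 1: column multipliers v_i = (∏_{j≠i}(α_i − α_j))^{−1} mod 11.
  i = 1 (α = 2): (2−8)(2−1)(2−9)(2−10) = (−6)·1·(−7)·(−8) = −336 ≡ 5, so v_1 = 5^{−1} = 9 (mod 11).
  i = 2 (α = 8): (8−2)(8−1)(8−9)(8−10) = 6·7·(−1)·(−2) = 84 ≡ 7, so v_2 = 7^{−1} = 8 (mod 11).
  i = 3 (α = 1): (1−2)(1−8)(1−9)(1−10) = (−1)·(−7)·(−8)·(−9) = 504 ≡ 9, so v_3 = 9^{−1} = 5 (mod 11).
  i = 4 (α = 9): (9−2)(9−8)(9−1)(9−10) = 7·1·8·(−1) = −56 ≡ 10, so v_4 = 10^{−1} = 10 (mod 11).
  i = 5 (α = 10): (10−2)(10−8)(10−1)(10−9) = 8·2·9·1 = 144 ≡ 1, so v_5 = 1^{−1} = 1 (mod 11).
  v = [9, 8, 5, 10, 1].
Step 2: syndromes of r = [1, 9, 6, 3, 8] (all sums mod 11).
  S_0 = Σ v_i r_i = 9·1 + 8·9 + 5·6 + 10·3 + 1·8 = 149 ≡ 6.
  S_1 = Σ v_i α_i r_i = 9·2·1 + 8·8·9 + 5·1·6 + 10·9·3 + 1·10·8 = 974 ≡ 6.
  α_i^2 mod 11 = [4, 9, 1, 4, 1].
  S_2 = Σ v_i α_i^2 r_i = 9·4·1 + 8·9·9 + 5·1·6 + 10·4·3 + 1·1·8 = 842 ≡ 6.
  S = (6, 6, 6) ≠ 0, so r is not a codeword (an error is present).
Step 3: locate the error. For a single error e at position i, S_ℓ = v_i·e·α_i^ℓ, so α_err = S_1/S_0.
  S_0^{−1} = 6^{−1} = 2 (mod 11), so α_err = 6·2 = 12 ≡ 1 = α_3. Error position i = 3.
  Consistency check: S_2/S_1 = 6·2 = 12 ≡ 1 = α_err ✓ (single-error assumption holds).
Step 4: error magnitude e = S_0/v_3 = S_0·∏_{j≠3}(α_3 − α_j) = 6·9 = 54 ≡ 10 (mod 11).
Step 5: correct position 3: c_3 = r_3 − e = 6 − 10 ≡ 7 (mod 11). Hence c = [1, 9, 7, 3, 8].
  Check: interpolating c through the α_i gives m(x) = 2 + 5·x (degree < 2) with m(α_i) = c_i for every i, so c is indeed a codeword.


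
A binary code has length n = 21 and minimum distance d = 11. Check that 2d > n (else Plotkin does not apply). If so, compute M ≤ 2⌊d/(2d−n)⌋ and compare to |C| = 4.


Plotkin bound M ≤ 22; given |C| = 4 ≤ bound (satisfied).

Check applicability: 2d = 22, n = 21.
2d − n = 1 > 0, so Plotkin applies.
Compute d/(2d−n) = 11/1 ≈ 11.0000.
⌊d/(2d−n)⌋ = 11.
Plotkin bound: M ≤ 2·11 = 22.
Given |C| = 4, check: satisfied.
This |C| is below the Plotkin bound.


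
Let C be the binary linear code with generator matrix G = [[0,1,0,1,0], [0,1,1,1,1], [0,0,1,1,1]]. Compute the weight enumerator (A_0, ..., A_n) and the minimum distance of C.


Weight distribution: A_0 = 1, A_1 = 2, A_2 = 2, A_3 = 2, A_4 = 1. Minimum distance d = 1.

Enumerate all 2^3 = 8 messages m ∈ F_2^3.
For each, compute codeword c = mG in F_2^5, then tally its weight.
  m = 000 → c = 00000, weight = 0.
  m = 100 → c = 01010, weight = 2.
  m = 010 → c = 01111, weight = 4.
  m = 110 → c = 00101, weight = 2.
  m = 001 → c = 00111, weight = 3.
  m = 101 → c = 01101, weight = 3.
  m = 011 → c = 01000, weight = 1.
  m = 111 → c = 00010, weight = 1.
Tally weights:
  weight 0: 1 codewords.
  weight 1: 2 codewords.
  weight 2: 2 codewords.
  weight 3: 2 codewords.
  weight 4: 1 codewords.
Minimum distance d = smallest w > 0 with A_w > 0 = 1.
Sanity: Σ A_w = 8 = 2^3 = 8 ✓.


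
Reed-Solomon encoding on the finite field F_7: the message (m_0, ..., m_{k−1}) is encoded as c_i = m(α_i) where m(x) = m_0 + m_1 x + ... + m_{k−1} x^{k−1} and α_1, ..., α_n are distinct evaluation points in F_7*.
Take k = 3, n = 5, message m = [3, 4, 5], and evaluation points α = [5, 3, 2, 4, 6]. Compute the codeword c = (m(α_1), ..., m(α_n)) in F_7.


c = [1, 4, 3, 1, 4]

Message polynomial: m(x) = 3 + 4·x + 5·x^2 (mod 7).
For each evaluation point α_i, compute m(α_i) mod 7:
  α_1 = 5: Horner steps 5 → 1 → 1, so m(5) = 1.
  α_2 = 3: Horner steps 5 → 5 → 4, so m(3) = 4.
  α_3 = 2: Horner steps 5 → 0 → 3, so m(2) = 3.
  α_4 = 4: Horner steps 5 → 3 → 1, so m(4) = 1.
  α_5 = 6: Horner steps 5 → 6 → 4, so m(6) = 4.
Codeword c = [1, 4, 3, 1, 4] ∈ F_7^5.


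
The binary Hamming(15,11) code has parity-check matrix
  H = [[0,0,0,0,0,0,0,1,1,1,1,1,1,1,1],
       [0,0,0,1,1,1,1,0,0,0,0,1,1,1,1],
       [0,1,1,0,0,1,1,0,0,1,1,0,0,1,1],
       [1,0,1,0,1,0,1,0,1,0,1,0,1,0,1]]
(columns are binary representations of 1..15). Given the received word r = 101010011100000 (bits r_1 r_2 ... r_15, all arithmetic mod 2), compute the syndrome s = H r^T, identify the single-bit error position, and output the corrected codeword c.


s = (1, 1, 0, 0)^T, error position = 12, corrected codeword c = 101010011101000

Compute s = H r^T mod 2 one row at a time:
  s_1 = 1 + 1 + 1 + 0 + 0 + 0 + 0 + 0 = 3 ≡ 1 (mod 2).
  s_2 = 0 + 1 + 0 + 0 + 0 + 0 + 0 + 0 = 1 ≡ 1 (mod 2).
  s_3 = 0 + 1 + 0 + 0 + 1 + 0 + 0 + 0 = 2 ≡ 0 (mod 2).
  s_4 = 1 + 1 + 1 + 0 + 1 + 0 + 0 + 0 = 4 ≡ 0 (mod 2).
s = (1, 1, 0, 0)^T — this equals column 12 of H (binary 1100), so error is at position 12.
Correct: flip bit 12 of r = 101010011100000 to get c = 101010011101000.
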